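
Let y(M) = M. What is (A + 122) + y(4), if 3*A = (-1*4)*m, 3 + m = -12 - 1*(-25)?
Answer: 338/3 ≈ 112.67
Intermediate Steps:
m = 10 (m = -3 + (-12 - 1*(-25)) = -3 + (-12 + 25) = -3 + 13 = 10)
A = -40/3 (A = (-1*4*10)/3 = (-4*10)/3 = (1/3)*(-40) = -40/3 ≈ -13.333)
(A + 122) + y(4) = (-40/3 + 122) + 4 = 326/3 + 4 = 338/3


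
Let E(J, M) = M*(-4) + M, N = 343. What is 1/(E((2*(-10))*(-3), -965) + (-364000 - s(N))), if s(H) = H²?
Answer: -1/478754 ≈ -2.0888e-6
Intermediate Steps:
E(J, M) = -3*M (E(J, M) = -4*M + M = -3*M)
1/(E((2*(-10))*(-3), -965) + (-364000 - s(N))) = 1/(-3*(-965) + (-364000 - 1*343²)) = 1/(2895 + (-364000 - 1*117649)) = 1/(2895 + (-364000 - 117649)) = 1/(2895 - 481649) = 1/(-478754) = -1/478754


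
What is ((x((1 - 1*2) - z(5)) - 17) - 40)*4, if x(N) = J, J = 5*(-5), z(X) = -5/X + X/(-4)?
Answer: -328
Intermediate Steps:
z(X) = -5/X - X/4 (z(X) = -5/X + X*(-¼) = -5/X - X/4)
J = -25
x(N) = -25
((x((1 - 1*2) - z(5)) - 17) - 40)*4 = ((-25 - 17) - 40)*4 = (-42 - 40)*4 = -82*4 = -328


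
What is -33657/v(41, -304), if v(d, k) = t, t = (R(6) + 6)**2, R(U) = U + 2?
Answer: -33657/196 ≈ -171.72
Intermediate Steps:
R(U) = 2 + U
t = 196 (t = ((2 + 6) + 6)**2 = (8 + 6)**2 = 14**2 = 196)
v(d, k) = 196
-33657/v(41, -304) = -33657/196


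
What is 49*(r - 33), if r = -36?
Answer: -3381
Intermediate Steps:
49*(r - 33) = 49*(-36 - 33) = 49*(-69) = -3381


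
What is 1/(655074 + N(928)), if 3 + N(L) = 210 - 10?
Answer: 1/655271 ≈ 1.5261e-6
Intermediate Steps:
N(L) = 197 (N(L) = -3 + (210 - 10) = -3 + 200 = 197)
1/(655074 + N(928)) = 1/(655074 + 197) = 1/655271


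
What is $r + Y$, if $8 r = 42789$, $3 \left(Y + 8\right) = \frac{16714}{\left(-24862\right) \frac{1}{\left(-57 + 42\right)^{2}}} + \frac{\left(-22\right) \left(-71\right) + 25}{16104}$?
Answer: $\frac{529523214787}{100094412} \approx 5290.2$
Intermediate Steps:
$Y = - \frac{11688519193}{200188824}$ ($Y = -8 + \frac{\frac{16714}{\left(-24862\right) \frac{1}{\left(-57 + 42\right)^{2}}} + \frac{\left(-22\right) \left(-71\right) + 25}{16104}}{3} = -8 + \frac{\frac{16714}{\left(-24862\right) \frac{1}{\left(-15\right)^{2}}} + \left(1562 + 25\right) \frac{1}{16104}}{3} = -8 + \frac{\frac{16714}{\left(-24862\right) \frac{1}{225}} + 1587 \cdot \frac{1}{16104}}{3} = -8 + \frac{\frac{16714}{\left(-24862\right) \frac{1}{225}} + \frac{529}{5368}}{3} = -8 + \frac{\frac{16714}{- \frac{24862}{225}} + \frac{529}{5368}}{3} = -8 + \frac{16714 \left(- \frac{225}{24862}\right) + \frac{529}{5368}}{3} = -8 + \frac{- \frac{1880325}{12431} + \frac{529}{5368}}{3} = -8 + \frac{1}{3} \left(- \frac{10087008601}{66729608}\right) = -8 - \frac{10087008601}{200188824} = - \frac{11688519193}{200188824} \approx -58.387$)
$r = \frac{42789}{8}$ ($r = \frac{1}{8} \cdot 42789 = \frac{42789}{8} \approx 5348.6$)
$r + Y = \frac{42789}{8} - \frac{11688519193}{200188824} = \frac{529523214787}{100094412}$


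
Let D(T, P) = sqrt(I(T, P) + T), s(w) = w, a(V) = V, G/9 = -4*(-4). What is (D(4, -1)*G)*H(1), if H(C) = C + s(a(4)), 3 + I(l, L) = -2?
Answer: 720*I ≈ 720.0*I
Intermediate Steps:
G = 144 (G = 9*(-4*(-4)) = 9*16 = 144)
I(l, L) = -5 (I(l, L) = -3 - 2 = -5)
H(C) = 4 + C (H(C) = C + 4 = 4 + C)
D(T, P) = sqrt(-5 + T)
(D(4, -1)*G)*H(1) = (sqrt(-5 + 4)*144)*(4 + 1) = (sqrt(-1)*144)*5 = (I*144)*5 = (144*I)*5 = 720*I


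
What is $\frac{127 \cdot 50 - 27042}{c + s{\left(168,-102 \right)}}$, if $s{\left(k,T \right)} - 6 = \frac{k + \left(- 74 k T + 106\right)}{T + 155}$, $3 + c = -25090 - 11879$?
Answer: $\frac{274169}{172715} \approx 1.5874$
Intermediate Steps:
$c = -36972$ ($c = -3 - 36969 = -36972$)
$s{\left(k,T \right)} = 6 + \frac{106 + k - 74 T k}{155 + T}$ ($s{\left(k,T \right)} = 6 + \frac{k + \left(- 74 k T + 106\right)}{T + 155} = 6 + \frac{k - \left(-106 + 74 T k\right)}{155 + T} = 6 + \frac{106 + k - 74 T k}{155 + T}$)
$\frac{127 \cdot 50 - 27042}{c + s{\left(168,-102 \right)}} = \frac{127 \cdot 50 - 27042}{-36972 + \frac{1036 + 168 + 6 \left(-102\right) - \left(-7548\right) 168}{155 - 102}} = \frac{6350 - 27042}{-36972 + \frac{1036 + 168 - 612 + 1268064}{53}} = - \frac{20692}{-36972 + \frac{1}{53} \cdot 1268656} = - \frac{20692}{-36972 + \frac{1268656}{53}} = - \frac{20692}{- \frac{690860}{53}} = \left(-20692\right) \left(- \frac{53}{690860}\right) = \frac{274169}{172715}$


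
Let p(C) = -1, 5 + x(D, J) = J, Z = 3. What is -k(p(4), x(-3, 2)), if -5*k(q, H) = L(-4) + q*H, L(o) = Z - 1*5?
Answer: 1/5 ≈ 0.20000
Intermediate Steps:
x(D, J) = -5 + J
L(o) = -2 (L(o) = 3 - 1*5 = 3 - 5 = -2)
k(q, H) = 2/5 - H*q/5 (k(q, H) = -(-2 + q*H)/5 = -(-2 + H*q)/5 = 2/5 - H*q/5)
-k(p(4), x(-3, 2)) = -(2/5 - 1/5*(-5 + 2)*(-1)) = -(2/5 - 1/5*(-3)*(-1)) = -(2/5 - 3/5) = -1*(-1/5) = 1/5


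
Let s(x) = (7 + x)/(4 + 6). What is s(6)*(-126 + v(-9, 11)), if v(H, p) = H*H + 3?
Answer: -273/5 ≈ -54.600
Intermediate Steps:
s(x) = 7/10 + x/10 (s(x) = (7 + x)/10 = (7 + x)*(1/10) = 7/10 + x/10)
v(H, p) = 3 + H**2 (v(H, p) = H**2 + 3 = 3 + H**2)
s(6)*(-126 + v(-9, 11)) = (7/10 + (1/10)*6)*(-126 + (3 + (-9)**2)) = (7/10 + 3/5)*(-126 + (3 + 81)) = 13*(-126 + 84)/10 = (13/10)*(-42) = -273/5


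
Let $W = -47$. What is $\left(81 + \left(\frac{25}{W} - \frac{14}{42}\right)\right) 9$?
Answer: $\frac{33897}{47} \approx 721.21$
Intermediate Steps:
$\left(81 + \left(\frac{25}{W} - \frac{14}{42}\right)\right) 9 = \left(81 + \left(\frac{25}{-47} - \frac{14}{42}\right)\right) 9 = \left(81 + \left(25 \left(- \frac{1}{47}\right) - \frac{1}{3}\right)\right) 9 = \left(81 - \frac{122}{141}\right) 9 = \frac{11299}{141} \cdot 9 = \frac{33897}{47}$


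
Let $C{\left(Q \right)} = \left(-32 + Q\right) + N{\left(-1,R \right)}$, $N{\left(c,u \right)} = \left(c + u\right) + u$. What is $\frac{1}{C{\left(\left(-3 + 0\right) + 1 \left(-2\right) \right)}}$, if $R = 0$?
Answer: $- \frac{1}{38} \approx -0.026316$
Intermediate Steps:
$N{\left(c,u \right)} = c + 2 u$
$C{\left(Q \right)} = -33 + Q$ ($C{\left(Q \right)} = \left(-32 + Q\right) + \left(-1 + 2 \cdot 0\right) = \left(-32 + Q\right) + \left(-1 + 0\right) = \left(-32 + Q\right) - 1 = -33 + Q$)
$\frac{1}{C{\left(\left(-3 + 0\right) + 1 \left(-2\right) \right)}} = \frac{1}{-33 + \left(\left(-3 + 0\right) + 1 \left(-2\right)\right)} = \frac{1}{-33 - 5} = \frac{1}{-38} = - \frac{1}{38}$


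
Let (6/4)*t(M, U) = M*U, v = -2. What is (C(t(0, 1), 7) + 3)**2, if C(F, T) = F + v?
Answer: 1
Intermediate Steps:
t(M, U) = 2*M*U/3 (t(M, U) = 2*(M*U)/3 = 2*M*U/3)
C(F, T) = -2 + F (C(F, T) = F - 2 = -2 + F)
(C(t(0, 1), 7) + 3)**2 = ((-2 + (2/3)*0*1) + 3)**2 = ((-2 + 0) + 3)**2 = (-2 + 3)**2 = 1**2 = 1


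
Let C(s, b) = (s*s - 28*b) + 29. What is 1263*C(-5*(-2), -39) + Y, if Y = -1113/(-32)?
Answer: 49349049/32 ≈ 1.5422e+6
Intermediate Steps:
Y = 1113/32 (Y = -1113*(-1/32) = 1113/32 ≈ 34.781)
C(s, b) = 29 + s² - 28*b (C(s, b) = (s² - 28*b) + 29 = 29 + s² - 28*b)
1263*C(-5*(-2), -39) + Y = 1263*(29 + (-5*(-2))² - 28*(-39)) + 1113/32 = 1263*(29 + 10² + 1092) + 1113/32 = 1263*(29 + 100 + 1092) + 1113/32 = 1263*1221 + 1113/32 = 1542123 + 1113/32 = 49349049/32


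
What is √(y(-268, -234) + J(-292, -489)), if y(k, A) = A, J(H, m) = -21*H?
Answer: √5898 ≈ 76.798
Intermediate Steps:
√(y(-268, -234) + J(-292, -489)) = √(-234 - 21*(-292)) = √(-234 + 6132) = √5898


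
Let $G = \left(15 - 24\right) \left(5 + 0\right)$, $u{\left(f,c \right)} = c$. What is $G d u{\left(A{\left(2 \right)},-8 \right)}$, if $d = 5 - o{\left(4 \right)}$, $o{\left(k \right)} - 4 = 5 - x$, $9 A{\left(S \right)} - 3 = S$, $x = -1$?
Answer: $-1800$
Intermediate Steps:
$A{\left(S \right)} = \frac{1}{3} + \frac{S}{9}$
$G = -45$ ($G = \left(-9\right) 5 = -45$)
$o{\left(k \right)} = 10$ ($o{\left(k \right)} = 4 + \left(5 - -1\right) = 4 + \left(5 + 1\right) = 4 + 6 = 10$)
$d = -5$ ($d = 5 - 10 = -5$)
$G d u{\left(A{\left(2 \right)},-8 \right)} = - 45 \left(\left(-5\right) \left(-8\right)\right) = \left(-45\right) 40 = -1800$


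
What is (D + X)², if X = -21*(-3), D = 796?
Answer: 737881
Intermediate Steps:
X = 63
(D + X)² = (796 + 63)² = 859² = 737881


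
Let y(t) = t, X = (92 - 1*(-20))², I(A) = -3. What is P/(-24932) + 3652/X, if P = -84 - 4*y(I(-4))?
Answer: 5747177/19546688 ≈ 0.29402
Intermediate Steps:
X = 12544 (X = (92 + 20)² = 112² = 12544)
P = -72 (P = -84 - 4*(-3) = -84 + 12 = -72)
P/(-24932) + 3652/X = -72/(-24932) + 3652/12544 = -72*(-1/24932) + 3652*(1/12544) = 18/6233 + 913/3136 = 5747177/19546688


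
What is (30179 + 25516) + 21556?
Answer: 77251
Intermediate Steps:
(30179 + 25516) + 21556 = 55695 + 21556 = 77251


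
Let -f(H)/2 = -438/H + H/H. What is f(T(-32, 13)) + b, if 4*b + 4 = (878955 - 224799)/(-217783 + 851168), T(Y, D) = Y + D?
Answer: -587840964/12034315 ≈ -48.847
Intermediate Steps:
T(Y, D) = D + Y
f(H) = -2 + 876/H (f(H) = -2*(-438/H + H/H) = -2*(-438/H + 1) = -2*(1 - 438/H) = -2 + 876/H)
b = -469846/633385 (b = -1 + ((878955 - 224799)/(-217783 + 851168))/4 = -1 + (654156/633385)/4 = -1 + (654156*(1/633385))/4 = -1 + (¼)*(654156/633385) = -1 + 163539/633385 = -469846/633385 ≈ -0.74180)
f(T(-32, 13)) + b = (-2 + 876/(13 - 32)) - 469846/633385 = (-2 + 876/(-19)) - 469846/633385 = (-2 + 876*(-1/19)) - 469846/633385 = (-2 - 876/19) - 469846/633385 = -914/19 - 469846/633385 = -587840964/12034315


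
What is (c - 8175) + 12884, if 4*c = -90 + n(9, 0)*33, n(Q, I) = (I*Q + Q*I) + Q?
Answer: 19043/4 ≈ 4760.8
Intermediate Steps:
n(Q, I) = Q + 2*I*Q (n(Q, I) = (I*Q + I*Q) + Q = 2*I*Q + Q = Q + 2*I*Q)
c = 207/4 (c = (-90 + (9*(1 + 2*0))*33)/4 = (-90 + (9*(1 + 0))*33)/4 = (-90 + (9*1)*33)/4 = (-90 + 9*33)/4 = (-90 + 297)/4 = (1/4)*207 = 207/4 ≈ 51.750)
(c - 8175) + 12884 = (207/4 - 8175) + 12884 = -32493/4 + 12884 = 19043/4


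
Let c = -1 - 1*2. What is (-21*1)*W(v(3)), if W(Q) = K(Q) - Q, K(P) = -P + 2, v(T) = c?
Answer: -168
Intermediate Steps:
c = -3 (c = -1 - 2 = -3)
v(T) = -3
K(P) = 2 - P
W(Q) = 2 - 2*Q (W(Q) = (2 - Q) - Q = 2 - 2*Q)
(-21*1)*W(v(3)) = (-21*1)*(2 - 2*(-3)) = -21*(2 + 6) = -21*8 = -168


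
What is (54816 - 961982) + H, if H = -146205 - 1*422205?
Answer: -1475576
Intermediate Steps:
H = -568410 (H = -146205 - 422205 = -568410)
(54816 - 961982) + H = (54816 - 961982) - 568410 = -907166 - 568410 = -1475576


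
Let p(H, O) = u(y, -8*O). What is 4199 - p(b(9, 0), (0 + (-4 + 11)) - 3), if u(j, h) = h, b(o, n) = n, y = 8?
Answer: 4231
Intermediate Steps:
p(H, O) = -8*O
4199 - p(b(9, 0), (0 + (-4 + 11)) - 3) = 4199 - (-8)*((0 + (-4 + 11)) - 3) = 4199 - (-8)*((0 + 7) - 3) = 4199 - (-8)*(7 - 3) = 4199 - (-8)*4 = 4199 - 1*(-32) = 4199 + 32 = 4231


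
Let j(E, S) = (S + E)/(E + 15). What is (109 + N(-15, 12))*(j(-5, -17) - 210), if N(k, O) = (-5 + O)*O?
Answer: -204773/5 ≈ -40955.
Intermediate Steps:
j(E, S) = (E + S)/(15 + E)
N(k, O) = O*(-5 + O)
(109 + N(-15, 12))*(j(-5, -17) - 210) = (109 + 12*(-5 + 12))*((-5 - 17)/(15 - 5) - 210) = (109 + 12*7)*(-22/10 - 210) = (109 + 84)*((1/10)*(-22) - 210) = 193*(-11/5 - 210) = 193*(-1061/5) = -204773/5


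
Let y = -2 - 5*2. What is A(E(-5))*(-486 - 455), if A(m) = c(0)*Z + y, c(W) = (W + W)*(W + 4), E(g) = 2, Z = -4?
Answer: 11292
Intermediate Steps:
y = -12 (y = -2 - 10 = -12)
c(W) = 2*W*(4 + W) (c(W) = (2*W)*(4 + W) = 2*W*(4 + W))
A(m) = -12 (A(m) = (2*0*(4 + 0))*(-4) - 12 = (2*0*4)*(-4) - 12 = 0*(-4) - 12 = 0 - 12 = -12)
A(E(-5))*(-486 - 455) = -12*(-486 - 455) = -12*(-941) = 11292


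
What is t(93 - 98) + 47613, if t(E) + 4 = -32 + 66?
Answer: 47643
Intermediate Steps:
t(E) = 30 (t(E) = -4 + (-32 + 66) = -4 + 34 = 30)
t(93 - 98) + 47613 = 30 + 47613 = 47643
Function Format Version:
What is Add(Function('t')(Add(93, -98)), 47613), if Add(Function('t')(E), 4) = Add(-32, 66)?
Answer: 47643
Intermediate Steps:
Function('t')(E) = 30 (Function('t')(E) = Add(-4, Add(-32, 66)) = Add(-4, 34) = 30)
Add(Function('t')(Add(93, -98)), 47613) = Add(30, 47613) = 47643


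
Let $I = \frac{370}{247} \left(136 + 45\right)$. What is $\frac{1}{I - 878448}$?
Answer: $- \frac{247}{216909686} \approx -1.1387 \cdot 10^{-6}$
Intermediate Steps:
$I = \frac{66970}{247}$ ($I = 370 \cdot \frac{1}{247} \cdot 181 = \frac{370}{247} \cdot 181 = \frac{66970}{247} \approx 271.13$)
$\frac{1}{I - 878448} = \frac{1}{\frac{66970}{247} - 878448} = \frac{1}{- \frac{216909686}{247}} = - \frac{247}{216909686}$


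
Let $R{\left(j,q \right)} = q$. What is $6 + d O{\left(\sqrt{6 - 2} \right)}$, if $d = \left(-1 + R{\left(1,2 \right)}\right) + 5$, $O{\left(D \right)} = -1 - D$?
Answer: $-12$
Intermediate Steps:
$d = 6$ ($d = \left(-1 + 2\right) + 5 = 1 + 5 = 6$)
$6 + d O{\left(\sqrt{6 - 2} \right)} = 6 + 6 \left(-1 - \sqrt{6 - 2}\right) = 6 + 6 \left(-1 - \sqrt{4}\right) = 6 + 6 \left(-1 - 2\right) = 6 + 6 \left(-3\right) = 6 - 18 = -12$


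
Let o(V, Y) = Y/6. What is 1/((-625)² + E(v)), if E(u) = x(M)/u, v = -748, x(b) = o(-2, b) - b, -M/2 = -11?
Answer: 204/79687505 ≈ 2.5600e-6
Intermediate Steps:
M = 22 (M = -2*(-11) = 22)
o(V, Y) = Y/6 (o(V, Y) = Y*(⅙) = Y/6)
x(b) = -5*b/6 (x(b) = b/6 - b = -5*b/6)
E(u) = -55/(3*u) (E(u) = (-⅚*22)/u = -55/(3*u))
1/((-625)² + E(v)) = 1/((-625)² - 55/3/(-748)) = 1/(390625 - 55/3*(-1/748)) = 1/(390625 + 5/204) = 1/(79687505/204) = 204/79687505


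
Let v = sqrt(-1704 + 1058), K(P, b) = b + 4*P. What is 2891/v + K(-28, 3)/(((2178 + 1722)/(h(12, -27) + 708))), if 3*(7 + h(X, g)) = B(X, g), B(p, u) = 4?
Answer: -229663/11700 - 2891*I*sqrt(646)/646 ≈ -19.629 - 113.74*I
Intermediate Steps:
h(X, g) = -17/3 (h(X, g) = -7 + (1/3)*4 = -7 + 4/3 = -17/3)
v = I*sqrt(646) (v = sqrt(-646) = I*sqrt(646) ≈ 25.417*I)
2891/v + K(-28, 3)/(((2178 + 1722)/(h(12, -27) + 708))) = 2891/((I*sqrt(646))) + (3 + 4*(-28))/(((2178 + 1722)/(-17/3 + 708))) = 2891*(-I*sqrt(646)/646) + (3 - 112)/((3900/(2107/3))) = -2891*I*sqrt(646)/646 - 109/(3900*(3/2107)) = -2891*I*sqrt(646)/646 - 109/11700/2107 = -2891*I*sqrt(646)/646 - 109*2107/11700 = -2891*I*sqrt(646)/646 - 229663/11700 = -229663/11700 - 2891*I*sqrt(646)/646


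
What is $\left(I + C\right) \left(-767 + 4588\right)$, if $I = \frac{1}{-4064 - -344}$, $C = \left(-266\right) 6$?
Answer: $- \frac{22685739341}{3720} \approx -6.0983 \cdot 10^{6}$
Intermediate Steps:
$C = -1596$
$I = - \frac{1}{3720}$ ($I = \frac{1}{-4064 + 344} = \frac{1}{-3720} = - \frac{1}{3720} \approx -0.00026882$)
$\left(I + C\right) \left(-767 + 4588\right) = \left(- \frac{1}{3720} - 1596\right) \left(-767 + 4588\right) = \left(- \frac{5937121}{3720}\right) 3821 = - \frac{22685739341}{3720}$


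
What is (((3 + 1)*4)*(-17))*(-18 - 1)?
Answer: 5168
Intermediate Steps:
(((3 + 1)*4)*(-17))*(-18 - 1) = ((4*4)*(-17))*(-19) = (16*(-17))*(-19) = -272*(-19) = 5168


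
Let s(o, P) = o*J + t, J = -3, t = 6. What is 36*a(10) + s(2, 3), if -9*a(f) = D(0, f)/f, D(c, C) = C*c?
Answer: 0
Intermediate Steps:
s(o, P) = 6 - 3*o (s(o, P) = o*(-3) + 6 = -3*o + 6 = 6 - 3*o)
a(f) = 0 (a(f) = -f*0/(9*f) = -0/f = -⅑*0 = 0)
36*a(10) + s(2, 3) = 36*0 + (6 - 3*2) = 0 + (6 - 6) = 0 + 0 = 0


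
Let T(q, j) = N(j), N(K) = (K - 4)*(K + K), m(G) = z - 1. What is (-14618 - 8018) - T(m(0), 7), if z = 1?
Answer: -22678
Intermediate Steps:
m(G) = 0 (m(G) = 1 - 1 = 0)
N(K) = 2*K*(-4 + K) (N(K) = (-4 + K)*(2*K) = 2*K*(-4 + K))
T(q, j) = 2*j*(-4 + j)
(-14618 - 8018) - T(m(0), 7) = (-14618 - 8018) - 2*7*(-4 + 7) = -22636 - 2*7*3 = -22636 - 1*42 = -22636 - 42 = -22678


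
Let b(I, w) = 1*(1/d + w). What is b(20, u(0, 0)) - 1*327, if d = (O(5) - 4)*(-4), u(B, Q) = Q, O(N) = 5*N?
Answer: -27469/84 ≈ -327.01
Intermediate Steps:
d = -84 (d = (5*5 - 4)*(-4) = (25 - 4)*(-4) = 21*(-4) = -84)
b(I, w) = -1/84 + w (b(I, w) = 1*(1/(-84) + w) = 1*(-1/84 + w) = -1/84 + w)
b(20, u(0, 0)) - 1*327 = (-1/84 + 0) - 1*327 = -1/84 - 327 = -27469/84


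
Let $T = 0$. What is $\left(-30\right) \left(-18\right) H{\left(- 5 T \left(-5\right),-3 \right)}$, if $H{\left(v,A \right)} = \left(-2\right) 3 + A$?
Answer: $-4860$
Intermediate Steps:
$H{\left(v,A \right)} = -6 + A$
$\left(-30\right) \left(-18\right) H{\left(- 5 T \left(-5\right),-3 \right)} = \left(-30\right) \left(-18\right) \left(-6 - 3\right) = 540 \left(-9\right) = -4860$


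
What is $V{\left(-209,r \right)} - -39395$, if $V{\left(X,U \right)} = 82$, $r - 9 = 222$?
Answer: $39477$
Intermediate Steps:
$r = 231$ ($r = 9 + 222 = 231$)
$V{\left(-209,r \right)} - -39395 = 82 - -39395 = 82 + 39395 = 39477$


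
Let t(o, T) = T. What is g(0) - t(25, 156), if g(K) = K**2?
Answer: -156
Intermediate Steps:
g(0) - t(25, 156) = 0**2 - 1*156 = 0 - 156 = -156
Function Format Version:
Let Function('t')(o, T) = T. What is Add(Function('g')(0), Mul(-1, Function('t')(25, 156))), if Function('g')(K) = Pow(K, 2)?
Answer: -156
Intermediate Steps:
Add(Function('g')(0), Mul(-1, Function('t')(25, 156))) = Add(Pow(0, 2), Mul(-1, 156)) = Add(0, -156) = -156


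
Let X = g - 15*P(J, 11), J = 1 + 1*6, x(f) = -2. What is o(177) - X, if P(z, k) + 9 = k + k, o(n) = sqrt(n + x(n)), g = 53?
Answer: 142 + 5*sqrt(7) ≈ 155.23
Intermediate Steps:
J = 7 (J = 1 + 6 = 7)
o(n) = sqrt(-2 + n) (o(n) = sqrt(n - 2) = sqrt(-2 + n))
P(z, k) = -9 + 2*k (P(z, k) = -9 + (k + k) = -9 + 2*k)
X = -142 (X = 53 - 15*(-9 + 2*11) = 53 - 15*(-9 + 22) = 53 - 15*13 = 53 - 195 = -142)
o(177) - X = sqrt(-2 + 177) - 1*(-142) = sqrt(175) + 142 = 5*sqrt(7) + 142 = 142 + 5*sqrt(7)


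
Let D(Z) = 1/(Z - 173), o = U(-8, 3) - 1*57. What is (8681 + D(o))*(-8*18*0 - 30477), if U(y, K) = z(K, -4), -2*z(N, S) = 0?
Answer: -60851262033/230 ≈ -2.6457e+8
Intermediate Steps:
z(N, S) = 0 (z(N, S) = -½*0 = 0)
U(y, K) = 0
o = -57 (o = 0 - 1*57 = 0 - 57 = -57)
D(Z) = 1/(-173 + Z)
(8681 + D(o))*(-8*18*0 - 30477) = (8681 + 1/(-173 - 57))*(-8*18*0 - 30477) = (8681 + 1/(-230))*(-144*0 - 30477) = (8681 - 1/230)*(0 - 30477) = (1996629/230)*(-30477) = -60851262033/230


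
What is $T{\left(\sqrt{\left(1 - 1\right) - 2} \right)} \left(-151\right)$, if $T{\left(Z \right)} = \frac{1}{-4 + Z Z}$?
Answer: $\frac{151}{6} \approx 25.167$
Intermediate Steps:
$T{\left(Z \right)} = \frac{1}{-4 + Z^{2}}$
$T{\left(\sqrt{\left(1 - 1\right) - 2} \right)} \left(-151\right) = \frac{1}{-4 + \left(\sqrt{\left(1 - 1\right) - 2}\right)^{2}} \left(-151\right) = \frac{1}{-4 + \left(\sqrt{0 - 2}\right)^{2}} \left(-151\right) = \frac{1}{-4 + \left(\sqrt{-2}\right)^{2}} \left(-151\right) = \frac{1}{-4 + \left(i \sqrt{2}\right)^{2}} \left(-151\right) = \frac{1}{-4 - 2} \left(-151\right) = \frac{1}{-6} \left(-151\right) = \left(- \frac{1}{6}\right) \left(-151\right) = \frac{151}{6}$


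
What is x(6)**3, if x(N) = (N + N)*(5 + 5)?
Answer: 1728000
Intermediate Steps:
x(N) = 20*N (x(N) = (2*N)*10 = 20*N)
x(6)**3 = (20*6)**3 = 120**3 = 1728000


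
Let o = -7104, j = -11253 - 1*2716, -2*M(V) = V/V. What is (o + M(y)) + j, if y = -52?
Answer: -42147/2 ≈ -21074.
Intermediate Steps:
M(V) = -1/2 (M(V) = -V/(2*V) = -1/2*1 = -1/2)
j = -13969 (j = -11253 - 2716 = -13969)
(o + M(y)) + j = (-7104 - 1/2) - 13969 = -14209/2 - 13969 = -42147/2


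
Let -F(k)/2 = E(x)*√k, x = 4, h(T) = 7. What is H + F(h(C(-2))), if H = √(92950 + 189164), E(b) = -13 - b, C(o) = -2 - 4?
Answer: 3*√31346 + 34*√7 ≈ 621.10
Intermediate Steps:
C(o) = -6
F(k) = 34*√k (F(k) = -2*(-13 - 1*4)*√k = -2*(-13 - 4)*√k = -(-34)*√k = 34*√k)
H = 3*√31346 (H = √282114 = 3*√31346 ≈ 531.14)
H + F(h(C(-2))) = 3*√31346 + 34*√7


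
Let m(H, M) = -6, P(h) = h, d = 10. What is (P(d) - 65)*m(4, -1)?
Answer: 330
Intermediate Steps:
(P(d) - 65)*m(4, -1) = (10 - 65)*(-6) = -55*(-6) = 330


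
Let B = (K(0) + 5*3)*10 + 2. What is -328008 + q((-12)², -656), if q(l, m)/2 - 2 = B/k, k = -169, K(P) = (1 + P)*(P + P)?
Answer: -55432980/169 ≈ -3.2801e+5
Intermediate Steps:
K(P) = 2*P*(1 + P) (K(P) = (1 + P)*(2*P) = 2*P*(1 + P))
B = 152 (B = (2*0*(1 + 0) + 5*3)*10 + 2 = (2*0*1 + 15)*10 + 2 = (0 + 15)*10 + 2 = 15*10 + 2 = 150 + 2 = 152)
q(l, m) = 372/169 (q(l, m) = 4 + 2*(152/(-169)) = 4 + 2*(152*(-1/169)) = 4 + 2*(-152/169) = 4 - 304/169 = 372/169)
-328008 + q((-12)², -656) = -328008 + 372/169 = -55432980/169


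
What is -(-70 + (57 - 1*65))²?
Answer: -6084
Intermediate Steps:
-(-70 + (57 - 1*65))² = -(-70 + (57 - 65))² = -(-70 - 8)² = -1*(-78)² = -1*6084 = -6084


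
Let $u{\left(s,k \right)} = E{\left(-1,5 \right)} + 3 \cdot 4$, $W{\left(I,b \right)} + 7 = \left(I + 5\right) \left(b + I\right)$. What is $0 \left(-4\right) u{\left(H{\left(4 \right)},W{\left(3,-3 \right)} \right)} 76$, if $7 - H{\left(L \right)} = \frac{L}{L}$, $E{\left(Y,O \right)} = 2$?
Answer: $0$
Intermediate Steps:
$H{\left(L \right)} = 6$ ($H{\left(L \right)} = 7 - \frac{L}{L} = 7 - 1 = 6$)
$W{\left(I,b \right)} = -7 + \left(5 + I\right) \left(I + b\right)$ ($W{\left(I,b \right)} = -7 + \left(I + 5\right) \left(b + I\right) = -7 + \left(5 + I\right) \left(I + b\right)$)
$u{\left(s,k \right)} = 14$ ($u{\left(s,k \right)} = 2 + 3 \cdot 4 = 2 + 12 = 14$)
$0 \left(-4\right) u{\left(H{\left(4 \right)},W{\left(3,-3 \right)} \right)} 76 = 0 \left(-4\right) 14 \cdot 76 = 0 \cdot 14 \cdot 76 = 0 \cdot 76 = 0$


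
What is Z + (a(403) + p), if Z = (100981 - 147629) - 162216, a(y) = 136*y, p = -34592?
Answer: -188648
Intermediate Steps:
Z = -208864 (Z = -46648 - 162216 = -208864)
Z + (a(403) + p) = -208864 + (136*403 - 34592) = -208864 + (54808 - 34592) = -208864 + 20216 = -188648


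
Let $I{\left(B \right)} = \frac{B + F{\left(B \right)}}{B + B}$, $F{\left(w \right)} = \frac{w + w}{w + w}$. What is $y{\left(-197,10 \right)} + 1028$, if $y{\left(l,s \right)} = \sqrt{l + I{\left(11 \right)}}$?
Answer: $1028 + \frac{i \sqrt{23771}}{11} \approx 1028.0 + 14.016 i$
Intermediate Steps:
$F{\left(w \right)} = 1$ ($F{\left(w \right)} = \frac{2 w}{2 w} = 2 w \frac{1}{2 w} = 1$)
$I{\left(B \right)} = \frac{1 + B}{2 B}$ ($I{\left(B \right)} = \frac{B + 1}{B + B} = \frac{1 + B}{2 B}$)
$y{\left(l,s \right)} = \sqrt{\frac{6}{11} + l}$ ($y{\left(l,s \right)} = \sqrt{l + \frac{1 + 11}{2 \cdot 11}} = \sqrt{l + \frac{1}{2} \cdot \frac{1}{11} \cdot 12} = \sqrt{l + \frac{6}{11}} = \sqrt{\frac{6}{11} + l}$)
$y{\left(-197,10 \right)} + 1028 = \frac{\sqrt{66 + 121 \left(-197\right)}}{11} + 1028 = \frac{\sqrt{66 - 23837}}{11} + 1028 = \frac{\sqrt{-23771}}{11} + 1028 = \frac{i \sqrt{23771}}{11} + 1028 = 1028 + \frac{i \sqrt{23771}}{11}$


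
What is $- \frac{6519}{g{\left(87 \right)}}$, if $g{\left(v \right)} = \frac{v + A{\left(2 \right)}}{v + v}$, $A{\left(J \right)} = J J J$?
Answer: $- \frac{1134306}{95} \approx -11940.0$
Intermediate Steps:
$A{\left(J \right)} = J^{3}$ ($A{\left(J \right)} = J J^{2} = J^{3}$)
$g{\left(v \right)} = \frac{8 + v}{2 v}$ ($g{\left(v \right)} = \frac{v + 2^{3}}{v + v} = \frac{v + 8}{2 v} = \left(8 + v\right) \frac{1}{2 v} = \frac{8 + v}{2 v}$)
$- \frac{6519}{g{\left(87 \right)}} = - \frac{6519}{\frac{1}{2} \cdot \frac{1}{87} \left(8 + 87\right)} = - \frac{6519}{\frac{1}{2} \cdot \frac{1}{87} \cdot 95} = - \frac{6519}{\frac{95}{174}} = \left(-6519\right) \frac{174}{95} = - \frac{1134306}{95}$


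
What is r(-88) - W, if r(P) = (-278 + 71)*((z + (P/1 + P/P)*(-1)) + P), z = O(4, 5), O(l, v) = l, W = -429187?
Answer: 428566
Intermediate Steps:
z = 4
r(P) = -621 (r(P) = (-278 + 71)*((4 + (P/1 + P/P)*(-1)) + P) = -207*((4 + (P*1 + 1)*(-1)) + P) = -207*((4 + (P + 1)*(-1)) + P) = -207*((4 + (1 + P)*(-1)) + P) = -207*((4 + (-1 - P)) + P) = -207*((3 - P) + P) = -207*3 = -621)
r(-88) - W = -621 - 1*(-429187) = -621 + 429187 = 428566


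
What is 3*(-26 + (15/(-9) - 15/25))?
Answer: -424/5 ≈ -84.800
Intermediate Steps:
3*(-26 + (15/(-9) - 15/25)) = 3*(-26 + (15*(-1/9) - 15*1/25)) = 3*(-26 + (-5/3 - 3/5)) = 3*(-26 - 34/15) = 3*(-424/15) = -424/5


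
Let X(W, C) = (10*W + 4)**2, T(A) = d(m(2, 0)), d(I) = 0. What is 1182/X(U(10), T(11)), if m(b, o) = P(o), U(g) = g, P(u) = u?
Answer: 591/5408 ≈ 0.10928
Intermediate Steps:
m(b, o) = o
T(A) = 0
X(W, C) = (4 + 10*W)**2
1182/X(U(10), T(11)) = 1182/((4*(2 + 5*10)**2)) = 1182/((4*(2 + 50)**2)) = 1182/((4*52**2)) = 1182/((4*2704)) = 1182/10816 = 1182*(1/10816) = 591/5408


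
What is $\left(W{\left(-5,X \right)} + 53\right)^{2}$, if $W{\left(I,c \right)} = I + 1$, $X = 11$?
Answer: $2401$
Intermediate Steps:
$W{\left(I,c \right)} = 1 + I$
$\left(W{\left(-5,X \right)} + 53\right)^{2} = \left(\left(1 - 5\right) + 53\right)^{2} = \left(-4 + 53\right)^{2} = 49^{2} = 2401$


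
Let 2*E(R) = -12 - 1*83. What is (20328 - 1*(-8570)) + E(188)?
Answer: 57701/2 ≈ 28851.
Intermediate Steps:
E(R) = -95/2 (E(R) = (-12 - 1*83)/2 = (-12 - 83)/2 = (½)*(-95) = -95/2)
(20328 - 1*(-8570)) + E(188) = (20328 - 1*(-8570)) - 95/2 = (20328 + 8570) - 95/2 = 28898 - 95/2 = 57701/2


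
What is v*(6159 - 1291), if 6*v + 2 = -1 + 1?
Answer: -4868/3 ≈ -1622.7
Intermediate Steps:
v = -⅓ (v = -⅓ + (-1 + 1)/6 = -⅓ + (⅙)*0 = -⅓ + 0 = -⅓ ≈ -0.33333)
v*(6159 - 1291) = -(6159 - 1291)/3 = -⅓*4868 = -4868/3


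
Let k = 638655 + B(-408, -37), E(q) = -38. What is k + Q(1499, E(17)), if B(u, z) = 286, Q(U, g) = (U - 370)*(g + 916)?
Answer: 1630203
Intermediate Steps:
Q(U, g) = (-370 + U)*(916 + g)
k = 638941 (k = 638655 + 286 = 638941)
k + Q(1499, E(17)) = 638941 + (-338920 - 370*(-38) + 916*1499 + 1499*(-38)) = 638941 + (-338920 + 14060 + 1373084 - 56962) = 638941 + 991262 = 1630203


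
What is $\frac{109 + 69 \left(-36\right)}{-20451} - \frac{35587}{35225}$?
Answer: $- \frac{644130362}{720386475} \approx -0.89415$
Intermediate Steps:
$\frac{109 + 69 \left(-36\right)}{-20451} - \frac{35587}{35225} = \left(109 - 2484\right) \left(- \frac{1}{20451}\right) - \frac{35587}{35225} = \left(-2375\right) \left(- \frac{1}{20451}\right) - \frac{35587}{35225} = \frac{2375}{20451} - \frac{35587}{35225} = - \frac{644130362}{720386475}$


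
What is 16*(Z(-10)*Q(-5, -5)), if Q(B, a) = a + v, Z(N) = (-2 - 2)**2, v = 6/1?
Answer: 256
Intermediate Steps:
v = 6 (v = 6*1 = 6)
Z(N) = 16 (Z(N) = (-4)**2 = 16)
Q(B, a) = 6 + a (Q(B, a) = a + 6 = 6 + a)
16*(Z(-10)*Q(-5, -5)) = 16*(16*(6 - 5)) = 16*(16*1) = 16*16 = 256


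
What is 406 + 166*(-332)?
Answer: -54706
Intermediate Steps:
406 + 166*(-332) = 406 - 55112 = -54706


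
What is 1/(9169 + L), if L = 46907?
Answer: 1/56076 ≈ 1.7833e-5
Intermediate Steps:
1/(9169 + L) = 1/(9169 + 46907) = 1/56076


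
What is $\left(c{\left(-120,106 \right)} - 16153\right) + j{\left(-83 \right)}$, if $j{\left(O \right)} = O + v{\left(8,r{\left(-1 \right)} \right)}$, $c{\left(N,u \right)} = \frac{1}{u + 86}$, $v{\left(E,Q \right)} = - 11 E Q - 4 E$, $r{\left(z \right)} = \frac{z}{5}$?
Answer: $- \frac{15600379}{960} \approx -16250.0$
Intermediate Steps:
$r{\left(z \right)} = \frac{z}{5}$ ($r{\left(z \right)} = z \frac{1}{5} = \frac{z}{5}$)
$v{\left(E,Q \right)} = - 4 E - 11 E Q$ ($v{\left(E,Q \right)} = - 11 E Q - 4 E = - 4 E - 11 E Q$)
$c{\left(N,u \right)} = \frac{1}{86 + u}$
$j{\left(O \right)} = - \frac{72}{5} + O$ ($j{\left(O \right)} = O - 8 \left(4 + 11 \cdot \frac{1}{5} \left(-1\right)\right) = O - 8 \left(4 + 11 \left(- \frac{1}{5}\right)\right) = O - 8 \left(4 - \frac{11}{5}\right) = O - 8 \cdot \frac{9}{5} = O - \frac{72}{5} = - \frac{72}{5} + O$)
$\left(c{\left(-120,106 \right)} - 16153\right) + j{\left(-83 \right)} = \left(\frac{1}{86 + 106} - 16153\right) - \frac{487}{5} = \left(\frac{1}{192} - 16153\right) - \frac{487}{5} = - \frac{3101375}{192} - \frac{487}{5} = - \frac{15600379}{960}$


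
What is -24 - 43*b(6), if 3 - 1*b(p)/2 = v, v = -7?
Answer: -884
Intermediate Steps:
b(p) = 20 (b(p) = 6 - 2*(-7) = 6 + 14 = 20)
-24 - 43*b(6) = -24 - 43*20 = -24 - 860 = -884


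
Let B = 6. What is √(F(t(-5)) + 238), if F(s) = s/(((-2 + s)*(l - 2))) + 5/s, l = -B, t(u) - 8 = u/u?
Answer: √1682114/84 ≈ 15.440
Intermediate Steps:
t(u) = 9 (t(u) = 8 + u/u = 8 + 1 = 9)
l = -6 (l = -1*6 = -6)
F(s) = 5/s + s/(16 - 8*s) (F(s) = s/(((-2 + s)*(-6 - 2))) + 5/s = s/(((-2 + s)*(-8))) + 5/s = s/(16 - 8*s) + 5/s = 5/s + s/(16 - 8*s))
√(F(t(-5)) + 238) = √((⅛)*(-80 - 1*9² + 40*9)/(9*(-2 + 9)) + 238) = √((⅛)*(⅑)*(-80 - 1*81 + 360)/7 + 238) = √((⅛)*(⅑)*(⅐)*(-80 - 81 + 360) + 238) = √((⅛)*(⅑)*(⅐)*199 + 238) = √(199/504 + 238) = √(120151/504) = √1682114/84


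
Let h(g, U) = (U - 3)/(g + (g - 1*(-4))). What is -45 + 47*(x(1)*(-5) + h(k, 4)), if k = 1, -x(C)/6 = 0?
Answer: -223/6 ≈ -37.167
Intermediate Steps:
x(C) = 0 (x(C) = -6*0 = 0)
h(g, U) = (-3 + U)/(4 + 2*g) (h(g, U) = (-3 + U)/(g + (g + 4)) = (-3 + U)/(g + (4 + g)) = (-3 + U)/(4 + 2*g))
-45 + 47*(x(1)*(-5) + h(k, 4)) = -45 + 47*(0*(-5) + (-3 + 4)/(2*(2 + 1))) = -45 + 47*(0 + (1/2)*1/3) = -45 + 47*(0 + (1/2)*(1/3)*1) = -45 + 47*(0 + 1/6) = -45 + 47*(1/6) = -45 + 47/6 = -223/6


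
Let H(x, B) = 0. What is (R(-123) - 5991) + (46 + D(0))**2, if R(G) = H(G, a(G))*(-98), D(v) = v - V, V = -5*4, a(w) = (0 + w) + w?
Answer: -1635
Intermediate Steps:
a(w) = 2*w (a(w) = w + w = 2*w)
V = -20
D(v) = 20 + v (D(v) = v - 1*(-20) = v + 20 = 20 + v)
R(G) = 0 (R(G) = 0*(-98) = 0)
(R(-123) - 5991) + (46 + D(0))**2 = (0 - 5991) + (46 + (20 + 0))**2 = -5991 + (46 + 20)**2 = -5991 + 66**2 = -5991 + 4356 = -1635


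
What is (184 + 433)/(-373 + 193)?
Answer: -617/180 ≈ -3.4278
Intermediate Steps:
(184 + 433)/(-373 + 193) = 617/(-180) = 617*(-1/180) = -617/180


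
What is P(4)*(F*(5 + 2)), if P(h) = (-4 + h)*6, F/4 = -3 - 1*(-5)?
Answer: 0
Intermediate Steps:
F = 8 (F = 4*(-3 - 1*(-5)) = 4*(-3 + 5) = 4*2 = 8)
P(h) = -24 + 6*h
P(4)*(F*(5 + 2)) = (-24 + 6*4)*(8*(5 + 2)) = (-24 + 24)*(8*7) = 0*56 = 0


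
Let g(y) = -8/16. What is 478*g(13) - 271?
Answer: -510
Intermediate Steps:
g(y) = -1/2 (g(y) = -8*1/16 = -1/2)
478*g(13) - 271 = 478*(-1/2) - 271 = -239 - 271 = -510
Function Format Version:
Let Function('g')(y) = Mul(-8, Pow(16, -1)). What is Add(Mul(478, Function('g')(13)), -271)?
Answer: -510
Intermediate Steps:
Function('g')(y) = Rational(-1, 2) (Function('g')(y) = Mul(-8, Rational(1, 16)) = Rational(-1, 2))
Add(Mul(478, Function('g')(13)), -271) = Add(Mul(478, Rational(-1, 2)), -271) = Add(-239, -271) = -510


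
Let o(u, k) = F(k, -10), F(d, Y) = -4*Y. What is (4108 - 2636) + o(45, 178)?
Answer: 1512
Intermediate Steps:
o(u, k) = 40 (o(u, k) = -4*(-10) = 40)
(4108 - 2636) + o(45, 178) = (4108 - 2636) + 40 = 1472 + 40 = 1512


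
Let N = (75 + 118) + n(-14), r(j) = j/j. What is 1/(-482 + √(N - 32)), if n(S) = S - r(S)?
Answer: -241/116089 - √146/232178 ≈ -0.0021280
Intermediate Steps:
r(j) = 1
n(S) = -1 + S (n(S) = S - 1*1 = S - 1 = -1 + S)
N = 178 (N = (75 + 118) + (-1 - 14) = 193 - 15 = 178)
1/(-482 + √(N - 32)) = 1/(-482 + √(178 - 32)) = 1/(-482 + √146)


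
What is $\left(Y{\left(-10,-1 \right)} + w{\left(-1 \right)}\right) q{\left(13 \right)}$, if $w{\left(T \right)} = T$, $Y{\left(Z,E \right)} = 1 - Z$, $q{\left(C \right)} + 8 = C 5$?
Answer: $570$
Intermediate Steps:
$q{\left(C \right)} = -8 + 5 C$ ($q{\left(C \right)} = -8 + C 5 = -8 + 5 C$)
$\left(Y{\left(-10,-1 \right)} + w{\left(-1 \right)}\right) q{\left(13 \right)} = \left(\left(1 - -10\right) - 1\right) \left(-8 + 5 \cdot 13\right) = \left(\left(1 + 10\right) - 1\right) \left(-8 + 65\right) = \left(11 - 1\right) 57 = 10 \cdot 57 = 570$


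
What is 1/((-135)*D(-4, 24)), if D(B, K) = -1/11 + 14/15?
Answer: -11/1251 ≈ -0.0087930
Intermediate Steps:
D(B, K) = 139/165 (D(B, K) = -1*1/11 + 14*(1/15) = -1/11 + 14/15 = 139/165)
1/((-135)*D(-4, 24)) = 1/((-135)*(139/165)) = -1/135*165/139 = -11/1251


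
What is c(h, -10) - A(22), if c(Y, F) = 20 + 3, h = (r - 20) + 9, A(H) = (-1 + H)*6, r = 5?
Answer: -103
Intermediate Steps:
A(H) = -6 + 6*H
h = -6 (h = (5 - 20) + 9 = -15 + 9 = -6)
c(Y, F) = 23
c(h, -10) - A(22) = 23 - (-6 + 6*22) = 23 - (-6 + 132) = 23 - 1*126 = 23 - 126 = -103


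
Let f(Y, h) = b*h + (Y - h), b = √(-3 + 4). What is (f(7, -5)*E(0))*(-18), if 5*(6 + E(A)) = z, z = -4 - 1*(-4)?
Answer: 756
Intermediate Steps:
b = 1 (b = √1 = 1)
z = 0 (z = -4 + 4 = 0)
E(A) = -6 (E(A) = -6 + (⅕)*0 = -6 + 0 = -6)
f(Y, h) = Y (f(Y, h) = 1*h + (Y - h) = h + (Y - h) = Y)
(f(7, -5)*E(0))*(-18) = (7*(-6))*(-18) = -42*(-18) = 756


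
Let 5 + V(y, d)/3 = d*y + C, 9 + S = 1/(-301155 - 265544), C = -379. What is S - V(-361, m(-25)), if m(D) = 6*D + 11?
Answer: -84661430407/566699 ≈ -1.4939e+5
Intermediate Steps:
S = -5100292/566699 (S = -9 + 1/(-301155 - 265544) = -9 + 1/(-566699) = -9 - 1/566699 = -5100292/566699 ≈ -9.0000)
m(D) = 11 + 6*D
V(y, d) = -1152 + 3*d*y (V(y, d) = -15 + 3*(d*y - 379) = -15 + 3*(-379 + d*y) = -15 + (-1137 + 3*d*y) = -1152 + 3*d*y)
S - V(-361, m(-25)) = -5100292/566699 - (-1152 + 3*(11 + 6*(-25))*(-361)) = -5100292/566699 - (-1152 + 3*(11 - 150)*(-361)) = -5100292/566699 - (-1152 + 3*(-139)*(-361)) = -5100292/566699 - (-1152 + 150537) = -5100292/566699 - 1*149385 = -5100292/566699 - 149385 = -84661430407/566699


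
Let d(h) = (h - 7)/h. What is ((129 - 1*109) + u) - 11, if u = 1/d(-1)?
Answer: 73/8 ≈ 9.1250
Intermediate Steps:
d(h) = (-7 + h)/h
u = 1/8 (u = 1/((-7 - 1)/(-1)) = 1/(-1*(-8)) = 1/8 ≈ 0.12500)
((129 - 1*109) + u) - 11 = ((129 - 1*109) + 1/8) - 11 = ((129 - 109) + 1/8) - 11 = (20 + 1/8) - 11 = 161/8 - 11 = 73/8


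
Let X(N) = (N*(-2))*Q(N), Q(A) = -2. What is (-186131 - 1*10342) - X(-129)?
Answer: -195957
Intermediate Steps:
X(N) = 4*N (X(N) = (N*(-2))*(-2) = -2*N*(-2) = 4*N)
(-186131 - 1*10342) - X(-129) = (-186131 - 1*10342) - 4*(-129) = (-186131 - 10342) - 1*(-516) = -196473 + 516 = -195957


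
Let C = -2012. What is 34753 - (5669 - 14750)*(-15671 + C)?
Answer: -160544570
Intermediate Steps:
34753 - (5669 - 14750)*(-15671 + C) = 34753 - (5669 - 14750)*(-15671 - 2012) = 34753 - (-9081)*(-17683) = 34753 - 1*160579323 = 34753 - 160579323 = -160544570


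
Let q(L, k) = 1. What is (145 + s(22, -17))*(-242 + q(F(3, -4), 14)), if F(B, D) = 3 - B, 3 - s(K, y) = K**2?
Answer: 80976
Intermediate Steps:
s(K, y) = 3 - K**2
(145 + s(22, -17))*(-242 + q(F(3, -4), 14)) = (145 + (3 - 1*22**2))*(-242 + 1) = (145 + (3 - 1*484))*(-241) = (145 + (3 - 484))*(-241) = (145 - 481)*(-241) = -336*(-241) = 80976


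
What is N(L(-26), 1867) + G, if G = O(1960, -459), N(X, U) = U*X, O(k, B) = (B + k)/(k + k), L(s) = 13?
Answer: 95143821/3920 ≈ 24271.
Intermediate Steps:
O(k, B) = (B + k)/(2*k) (O(k, B) = (B + k)/((2*k)) = (B + k)*(1/(2*k)) = (B + k)/(2*k))
G = 1501/3920 (G = (½)*(-459 + 1960)/1960 = (½)*(1/1960)*1501 = 1501/3920 ≈ 0.38291)
N(L(-26), 1867) + G = 1867*13 + 1501/3920 = 24271 + 1501/3920 = 95143821/3920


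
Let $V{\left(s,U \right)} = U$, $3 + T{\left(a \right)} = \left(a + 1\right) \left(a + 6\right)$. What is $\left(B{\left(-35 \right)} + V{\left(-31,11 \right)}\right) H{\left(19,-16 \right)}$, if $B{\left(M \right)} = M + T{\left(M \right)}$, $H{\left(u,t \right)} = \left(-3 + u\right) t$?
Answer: $-245504$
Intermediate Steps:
$T{\left(a \right)} = -3 + \left(1 + a\right) \left(6 + a\right)$ ($T{\left(a \right)} = -3 + \left(a + 1\right) \left(a + 6\right) = -3 + \left(1 + a\right) \left(6 + a\right)$)
$H{\left(u,t \right)} = t \left(-3 + u\right)$
$B{\left(M \right)} = 3 + M^{2} + 8 M$ ($B{\left(M \right)} = M + \left(3 + M^{2} + 7 M\right) = 3 + M^{2} + 8 M$)
$\left(B{\left(-35 \right)} + V{\left(-31,11 \right)}\right) H{\left(19,-16 \right)} = \left(\left(3 + \left(-35\right)^{2} + 8 \left(-35\right)\right) + 11\right) \left(- 16 \left(-3 + 19\right)\right) = \left(\left(3 + 1225 - 280\right) + 11\right) \left(\left(-16\right) 16\right) = \left(948 + 11\right) \left(-256\right) = 959 \left(-256\right) = -245504$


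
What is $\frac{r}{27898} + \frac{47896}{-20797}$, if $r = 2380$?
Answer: $- \frac{643352874}{290097353} \approx -2.2177$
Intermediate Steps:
$\frac{r}{27898} + \frac{47896}{-20797} = \frac{2380}{27898} + \frac{47896}{-20797} = 2380 \cdot \frac{1}{27898} + 47896 \left(- \frac{1}{20797}\right) = \frac{1190}{13949} - \frac{47896}{20797} = - \frac{643352874}{290097353}$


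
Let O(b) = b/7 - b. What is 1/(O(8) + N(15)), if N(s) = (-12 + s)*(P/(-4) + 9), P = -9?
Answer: 28/753 ≈ 0.037185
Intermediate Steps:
O(b) = -6*b/7 (O(b) = b*(⅐) - b = b/7 - b = -6*b/7)
N(s) = -135 + 45*s/4 (N(s) = (-12 + s)*(-9/(-4) + 9) = (-12 + s)*(-9*(-¼) + 9) = (-12 + s)*(9/4 + 9) = (-12 + s)*(45/4) = -135 + 45*s/4)
1/(O(8) + N(15)) = 1/(-6/7*8 + (-135 + (45/4)*15)) = 1/(-48/7 + (-135 + 675/4)) = 1/(-48/7 + 135/4) = 1/(753/28) = 28/753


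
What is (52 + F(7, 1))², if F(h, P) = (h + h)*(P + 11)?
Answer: 48400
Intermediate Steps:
F(h, P) = 2*h*(11 + P) (F(h, P) = (2*h)*(11 + P) = 2*h*(11 + P))
(52 + F(7, 1))² = (52 + 2*7*(11 + 1))² = (52 + 2*7*12)² = (52 + 168)² = 220² = 48400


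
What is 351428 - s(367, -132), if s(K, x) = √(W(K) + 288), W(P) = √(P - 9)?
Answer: 351428 - √(288 + √358) ≈ 3.5141e+5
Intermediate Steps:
W(P) = √(-9 + P)
s(K, x) = √(288 + √(-9 + K)) (s(K, x) = √(√(-9 + K) + 288) = √(288 + √(-9 + K)))
351428 - s(367, -132) = 351428 - √(288 + √(-9 + 367)) = 351428 - √(288 + √358)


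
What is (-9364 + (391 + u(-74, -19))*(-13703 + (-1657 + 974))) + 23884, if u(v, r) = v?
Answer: -4545842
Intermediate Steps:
(-9364 + (391 + u(-74, -19))*(-13703 + (-1657 + 974))) + 23884 = (-9364 + (391 - 74)*(-13703 + (-1657 + 974))) + 23884 = (-9364 + 317*(-13703 - 683)) + 23884 = (-9364 + 317*(-14386)) + 23884 = (-9364 - 4560362) + 23884 = -4569726 + 23884 = -4545842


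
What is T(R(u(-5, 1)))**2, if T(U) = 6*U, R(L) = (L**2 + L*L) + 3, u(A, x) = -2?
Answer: 4356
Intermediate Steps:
R(L) = 3 + 2*L**2 (R(L) = (L**2 + L**2) + 3 = 2*L**2 + 3 = 3 + 2*L**2)
T(R(u(-5, 1)))**2 = (6*(3 + 2*(-2)**2))**2 = (6*(3 + 2*4))**2 = (6*(3 + 8))**2 = (6*11)**2 = 66**2 = 4356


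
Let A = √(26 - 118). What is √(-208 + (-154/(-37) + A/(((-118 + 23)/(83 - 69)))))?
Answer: √(-2518462350 - 3641540*I*√23)/3515 ≈ 0.049502 - 14.277*I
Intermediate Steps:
A = 2*I*√23 (A = √(-92) = 2*I*√23 ≈ 9.5917*I)
√(-208 + (-154/(-37) + A/(((-118 + 23)/(83 - 69))))) = √(-208 + (-154/(-37) + (2*I*√23)/(((-118 + 23)/(83 - 69))))) = √(-208 + (-154*(-1/37) + (2*I*√23)/((-95/14)))) = √(-208 + (154/37 + (2*I*√23)/((-95*1/14)))) = √(-208 + (154/37 + (2*I*√23)/(-95/14))) = √(-208 + (154/37 + (2*I*√23)*(-14/95))) = √(-208 + (154/37 - 28*I*√23/95)) = √(-7542/37 - 28*I*√23/95)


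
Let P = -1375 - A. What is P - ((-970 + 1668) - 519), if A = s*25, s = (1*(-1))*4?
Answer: -1454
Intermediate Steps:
s = -4 (s = -1*4 = -4)
A = -100 (A = -4*25 = -100)
P = -1275 (P = -1375 - 1*(-100) = -1375 + 100 = -1275)
P - ((-970 + 1668) - 519) = -1275 - ((-970 + 1668) - 519) = -1275 - (698 - 519) = -1275 - 1*179 = -1275 - 179 = -1454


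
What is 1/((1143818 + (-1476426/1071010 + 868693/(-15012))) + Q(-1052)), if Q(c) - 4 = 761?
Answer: 8039001060/9200827678759459 ≈ 8.7373e-7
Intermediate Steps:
Q(c) = 765 (Q(c) = 4 + 761 = 765)
1/((1143818 + (-1476426/1071010 + 868693/(-15012))) + Q(-1052)) = 1/((1143818 + (-1476426/1071010 + 868693/(-15012))) + 765) = 1/((1143818 + (-1476426*1/1071010 + 868693*(-1/15012))) + 765) = 1/((1143818 + (-738213/535505 - 868693/15012)) + 765) = 1/((1143818 - 476271498521/8039001060) + 765) = 1/(9194677842948559/8039001060 + 765) = 1/(9200827678759459/8039001060) = 8039001060/9200827678759459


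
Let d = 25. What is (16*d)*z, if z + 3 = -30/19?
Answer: -34800/19 ≈ -1831.6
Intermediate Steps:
z = -87/19 (z = -3 - 30/19 = -87/19 ≈ -4.5789)
(16*d)*z = (16*25)*(-87/19) = 400*(-87/19) = -34800/19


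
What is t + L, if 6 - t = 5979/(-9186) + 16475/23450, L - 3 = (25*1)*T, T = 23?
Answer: 419297670/718039 ≈ 583.95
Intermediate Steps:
L = 578 (L = 3 + (25*1)*23 = 3 + 25*23 = 3 + 575 = 578)
t = 4271128/718039 (t = 6 - (5979/(-9186) + 16475/23450) = 6 - (5979*(-1/9186) + 16475*(1/23450)) = 6 - (-1993/3062 + 659/938) = 6 - 1*37106/718039 = 6 - 37106/718039 = 4271128/718039 ≈ 5.9483)
t + L = 4271128/718039 + 578 = 419297670/718039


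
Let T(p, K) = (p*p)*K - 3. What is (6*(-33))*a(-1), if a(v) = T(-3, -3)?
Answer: 5940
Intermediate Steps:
T(p, K) = -3 + K*p² (T(p, K) = p²*K - 3 = K*p² - 3 = -3 + K*p²)
a(v) = -30 (a(v) = -3 - 3*(-3)² = -3 - 3*9 = -3 - 27 = -30)
(6*(-33))*a(-1) = (6*(-33))*(-30) = -198*(-30) = 5940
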